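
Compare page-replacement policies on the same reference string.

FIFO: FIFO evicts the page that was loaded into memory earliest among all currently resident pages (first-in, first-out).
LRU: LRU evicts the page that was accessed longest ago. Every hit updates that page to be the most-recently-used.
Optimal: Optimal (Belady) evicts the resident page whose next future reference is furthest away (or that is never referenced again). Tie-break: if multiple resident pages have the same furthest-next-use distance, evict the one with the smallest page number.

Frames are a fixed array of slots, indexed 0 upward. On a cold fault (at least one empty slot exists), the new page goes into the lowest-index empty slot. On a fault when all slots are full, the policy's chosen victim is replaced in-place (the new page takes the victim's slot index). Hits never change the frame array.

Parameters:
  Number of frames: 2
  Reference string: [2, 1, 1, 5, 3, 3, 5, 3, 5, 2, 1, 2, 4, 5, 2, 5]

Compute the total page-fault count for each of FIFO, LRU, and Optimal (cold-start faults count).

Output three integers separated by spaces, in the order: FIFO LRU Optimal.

Answer: 9 9 8

Derivation:
--- FIFO ---
  step 0: ref 2 -> FAULT, frames=[2,-] (faults so far: 1)
  step 1: ref 1 -> FAULT, frames=[2,1] (faults so far: 2)
  step 2: ref 1 -> HIT, frames=[2,1] (faults so far: 2)
  step 3: ref 5 -> FAULT, evict 2, frames=[5,1] (faults so far: 3)
  step 4: ref 3 -> FAULT, evict 1, frames=[5,3] (faults so far: 4)
  step 5: ref 3 -> HIT, frames=[5,3] (faults so far: 4)
  step 6: ref 5 -> HIT, frames=[5,3] (faults so far: 4)
  step 7: ref 3 -> HIT, frames=[5,3] (faults so far: 4)
  step 8: ref 5 -> HIT, frames=[5,3] (faults so far: 4)
  step 9: ref 2 -> FAULT, evict 5, frames=[2,3] (faults so far: 5)
  step 10: ref 1 -> FAULT, evict 3, frames=[2,1] (faults so far: 6)
  step 11: ref 2 -> HIT, frames=[2,1] (faults so far: 6)
  step 12: ref 4 -> FAULT, evict 2, frames=[4,1] (faults so far: 7)
  step 13: ref 5 -> FAULT, evict 1, frames=[4,5] (faults so far: 8)
  step 14: ref 2 -> FAULT, evict 4, frames=[2,5] (faults so far: 9)
  step 15: ref 5 -> HIT, frames=[2,5] (faults so far: 9)
  FIFO total faults: 9
--- LRU ---
  step 0: ref 2 -> FAULT, frames=[2,-] (faults so far: 1)
  step 1: ref 1 -> FAULT, frames=[2,1] (faults so far: 2)
  step 2: ref 1 -> HIT, frames=[2,1] (faults so far: 2)
  step 3: ref 5 -> FAULT, evict 2, frames=[5,1] (faults so far: 3)
  step 4: ref 3 -> FAULT, evict 1, frames=[5,3] (faults so far: 4)
  step 5: ref 3 -> HIT, frames=[5,3] (faults so far: 4)
  step 6: ref 5 -> HIT, frames=[5,3] (faults so far: 4)
  step 7: ref 3 -> HIT, frames=[5,3] (faults so far: 4)
  step 8: ref 5 -> HIT, frames=[5,3] (faults so far: 4)
  step 9: ref 2 -> FAULT, evict 3, frames=[5,2] (faults so far: 5)
  step 10: ref 1 -> FAULT, evict 5, frames=[1,2] (faults so far: 6)
  step 11: ref 2 -> HIT, frames=[1,2] (faults so far: 6)
  step 12: ref 4 -> FAULT, evict 1, frames=[4,2] (faults so far: 7)
  step 13: ref 5 -> FAULT, evict 2, frames=[4,5] (faults so far: 8)
  step 14: ref 2 -> FAULT, evict 4, frames=[2,5] (faults so far: 9)
  step 15: ref 5 -> HIT, frames=[2,5] (faults so far: 9)
  LRU total faults: 9
--- Optimal ---
  step 0: ref 2 -> FAULT, frames=[2,-] (faults so far: 1)
  step 1: ref 1 -> FAULT, frames=[2,1] (faults so far: 2)
  step 2: ref 1 -> HIT, frames=[2,1] (faults so far: 2)
  step 3: ref 5 -> FAULT, evict 1, frames=[2,5] (faults so far: 3)
  step 4: ref 3 -> FAULT, evict 2, frames=[3,5] (faults so far: 4)
  step 5: ref 3 -> HIT, frames=[3,5] (faults so far: 4)
  step 6: ref 5 -> HIT, frames=[3,5] (faults so far: 4)
  step 7: ref 3 -> HIT, frames=[3,5] (faults so far: 4)
  step 8: ref 5 -> HIT, frames=[3,5] (faults so far: 4)
  step 9: ref 2 -> FAULT, evict 3, frames=[2,5] (faults so far: 5)
  step 10: ref 1 -> FAULT, evict 5, frames=[2,1] (faults so far: 6)
  step 11: ref 2 -> HIT, frames=[2,1] (faults so far: 6)
  step 12: ref 4 -> FAULT, evict 1, frames=[2,4] (faults so far: 7)
  step 13: ref 5 -> FAULT, evict 4, frames=[2,5] (faults so far: 8)
  step 14: ref 2 -> HIT, frames=[2,5] (faults so far: 8)
  step 15: ref 5 -> HIT, frames=[2,5] (faults so far: 8)
  Optimal total faults: 8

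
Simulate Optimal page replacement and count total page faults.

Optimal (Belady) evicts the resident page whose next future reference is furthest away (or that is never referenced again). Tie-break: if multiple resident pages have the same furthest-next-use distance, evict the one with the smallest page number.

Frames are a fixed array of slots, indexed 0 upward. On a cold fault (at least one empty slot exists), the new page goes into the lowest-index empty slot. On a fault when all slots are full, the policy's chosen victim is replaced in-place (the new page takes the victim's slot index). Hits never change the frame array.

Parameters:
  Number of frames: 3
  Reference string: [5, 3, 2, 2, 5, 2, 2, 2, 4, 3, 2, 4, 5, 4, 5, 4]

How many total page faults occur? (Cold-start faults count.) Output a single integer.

Step 0: ref 5 → FAULT, frames=[5,-,-]
Step 1: ref 3 → FAULT, frames=[5,3,-]
Step 2: ref 2 → FAULT, frames=[5,3,2]
Step 3: ref 2 → HIT, frames=[5,3,2]
Step 4: ref 5 → HIT, frames=[5,3,2]
Step 5: ref 2 → HIT, frames=[5,3,2]
Step 6: ref 2 → HIT, frames=[5,3,2]
Step 7: ref 2 → HIT, frames=[5,3,2]
Step 8: ref 4 → FAULT (evict 5), frames=[4,3,2]
Step 9: ref 3 → HIT, frames=[4,3,2]
Step 10: ref 2 → HIT, frames=[4,3,2]
Step 11: ref 4 → HIT, frames=[4,3,2]
Step 12: ref 5 → FAULT (evict 2), frames=[4,3,5]
Step 13: ref 4 → HIT, frames=[4,3,5]
Step 14: ref 5 → HIT, frames=[4,3,5]
Step 15: ref 4 → HIT, frames=[4,3,5]
Total faults: 5

Answer: 5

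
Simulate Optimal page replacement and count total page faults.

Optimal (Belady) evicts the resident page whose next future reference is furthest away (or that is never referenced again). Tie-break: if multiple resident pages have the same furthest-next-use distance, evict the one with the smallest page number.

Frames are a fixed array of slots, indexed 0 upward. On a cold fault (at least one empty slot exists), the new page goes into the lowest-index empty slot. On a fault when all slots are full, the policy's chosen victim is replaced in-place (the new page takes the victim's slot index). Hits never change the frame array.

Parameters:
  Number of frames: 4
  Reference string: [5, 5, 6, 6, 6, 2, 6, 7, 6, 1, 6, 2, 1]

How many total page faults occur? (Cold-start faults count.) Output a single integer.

Step 0: ref 5 → FAULT, frames=[5,-,-,-]
Step 1: ref 5 → HIT, frames=[5,-,-,-]
Step 2: ref 6 → FAULT, frames=[5,6,-,-]
Step 3: ref 6 → HIT, frames=[5,6,-,-]
Step 4: ref 6 → HIT, frames=[5,6,-,-]
Step 5: ref 2 → FAULT, frames=[5,6,2,-]
Step 6: ref 6 → HIT, frames=[5,6,2,-]
Step 7: ref 7 → FAULT, frames=[5,6,2,7]
Step 8: ref 6 → HIT, frames=[5,6,2,7]
Step 9: ref 1 → FAULT (evict 5), frames=[1,6,2,7]
Step 10: ref 6 → HIT, frames=[1,6,2,7]
Step 11: ref 2 → HIT, frames=[1,6,2,7]
Step 12: ref 1 → HIT, frames=[1,6,2,7]
Total faults: 5

Answer: 5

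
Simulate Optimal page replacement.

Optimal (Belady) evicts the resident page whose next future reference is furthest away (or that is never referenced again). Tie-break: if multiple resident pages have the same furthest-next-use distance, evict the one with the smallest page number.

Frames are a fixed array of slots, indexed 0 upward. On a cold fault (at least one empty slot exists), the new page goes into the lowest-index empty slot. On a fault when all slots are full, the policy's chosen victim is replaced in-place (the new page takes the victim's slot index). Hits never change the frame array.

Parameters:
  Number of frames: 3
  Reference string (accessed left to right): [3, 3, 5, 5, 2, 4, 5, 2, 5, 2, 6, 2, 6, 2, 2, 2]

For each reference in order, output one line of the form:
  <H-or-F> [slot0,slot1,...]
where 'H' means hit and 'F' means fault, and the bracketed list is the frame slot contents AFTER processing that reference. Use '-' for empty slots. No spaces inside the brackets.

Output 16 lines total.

F [3,-,-]
H [3,-,-]
F [3,5,-]
H [3,5,-]
F [3,5,2]
F [4,5,2]
H [4,5,2]
H [4,5,2]
H [4,5,2]
H [4,5,2]
F [6,5,2]
H [6,5,2]
H [6,5,2]
H [6,5,2]
H [6,5,2]
H [6,5,2]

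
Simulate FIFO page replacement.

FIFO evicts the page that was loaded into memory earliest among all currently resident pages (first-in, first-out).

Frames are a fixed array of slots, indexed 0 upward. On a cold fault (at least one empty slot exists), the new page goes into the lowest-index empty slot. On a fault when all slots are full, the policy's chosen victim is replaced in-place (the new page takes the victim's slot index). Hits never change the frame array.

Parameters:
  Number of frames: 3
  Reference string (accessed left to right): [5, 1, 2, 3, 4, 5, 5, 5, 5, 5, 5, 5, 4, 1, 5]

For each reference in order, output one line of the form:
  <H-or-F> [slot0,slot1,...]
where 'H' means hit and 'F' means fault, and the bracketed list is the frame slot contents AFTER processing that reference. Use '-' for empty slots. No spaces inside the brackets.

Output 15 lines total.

F [5,-,-]
F [5,1,-]
F [5,1,2]
F [3,1,2]
F [3,4,2]
F [3,4,5]
H [3,4,5]
H [3,4,5]
H [3,4,5]
H [3,4,5]
H [3,4,5]
H [3,4,5]
H [3,4,5]
F [1,4,5]
H [1,4,5]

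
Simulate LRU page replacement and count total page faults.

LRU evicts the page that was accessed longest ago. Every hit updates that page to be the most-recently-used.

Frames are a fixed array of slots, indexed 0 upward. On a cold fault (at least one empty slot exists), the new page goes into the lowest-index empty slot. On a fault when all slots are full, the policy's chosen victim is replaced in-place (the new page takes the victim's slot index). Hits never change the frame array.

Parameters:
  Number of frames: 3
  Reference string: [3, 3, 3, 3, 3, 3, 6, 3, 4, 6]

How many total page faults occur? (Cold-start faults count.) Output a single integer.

Step 0: ref 3 → FAULT, frames=[3,-,-]
Step 1: ref 3 → HIT, frames=[3,-,-]
Step 2: ref 3 → HIT, frames=[3,-,-]
Step 3: ref 3 → HIT, frames=[3,-,-]
Step 4: ref 3 → HIT, frames=[3,-,-]
Step 5: ref 3 → HIT, frames=[3,-,-]
Step 6: ref 6 → FAULT, frames=[3,6,-]
Step 7: ref 3 → HIT, frames=[3,6,-]
Step 8: ref 4 → FAULT, frames=[3,6,4]
Step 9: ref 6 → HIT, frames=[3,6,4]
Total faults: 3

Answer: 3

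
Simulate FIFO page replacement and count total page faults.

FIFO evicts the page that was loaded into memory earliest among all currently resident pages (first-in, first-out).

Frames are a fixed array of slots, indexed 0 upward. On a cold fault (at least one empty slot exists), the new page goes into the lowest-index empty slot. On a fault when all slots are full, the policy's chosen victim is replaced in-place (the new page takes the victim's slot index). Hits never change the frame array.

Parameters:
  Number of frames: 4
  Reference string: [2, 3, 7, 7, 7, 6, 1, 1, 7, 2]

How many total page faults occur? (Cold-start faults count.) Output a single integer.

Step 0: ref 2 → FAULT, frames=[2,-,-,-]
Step 1: ref 3 → FAULT, frames=[2,3,-,-]
Step 2: ref 7 → FAULT, frames=[2,3,7,-]
Step 3: ref 7 → HIT, frames=[2,3,7,-]
Step 4: ref 7 → HIT, frames=[2,3,7,-]
Step 5: ref 6 → FAULT, frames=[2,3,7,6]
Step 6: ref 1 → FAULT (evict 2), frames=[1,3,7,6]
Step 7: ref 1 → HIT, frames=[1,3,7,6]
Step 8: ref 7 → HIT, frames=[1,3,7,6]
Step 9: ref 2 → FAULT (evict 3), frames=[1,2,7,6]
Total faults: 6

Answer: 6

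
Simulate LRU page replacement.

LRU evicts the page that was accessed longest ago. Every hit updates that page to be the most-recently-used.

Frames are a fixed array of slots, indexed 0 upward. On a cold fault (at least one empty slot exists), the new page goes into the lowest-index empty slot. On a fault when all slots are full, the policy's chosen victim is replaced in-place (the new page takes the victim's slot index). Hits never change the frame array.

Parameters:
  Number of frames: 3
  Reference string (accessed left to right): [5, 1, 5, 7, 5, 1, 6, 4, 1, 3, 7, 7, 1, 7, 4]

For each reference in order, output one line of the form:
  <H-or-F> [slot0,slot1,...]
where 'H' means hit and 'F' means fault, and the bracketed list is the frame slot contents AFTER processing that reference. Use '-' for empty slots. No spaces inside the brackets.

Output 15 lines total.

F [5,-,-]
F [5,1,-]
H [5,1,-]
F [5,1,7]
H [5,1,7]
H [5,1,7]
F [5,1,6]
F [4,1,6]
H [4,1,6]
F [4,1,3]
F [7,1,3]
H [7,1,3]
H [7,1,3]
H [7,1,3]
F [7,1,4]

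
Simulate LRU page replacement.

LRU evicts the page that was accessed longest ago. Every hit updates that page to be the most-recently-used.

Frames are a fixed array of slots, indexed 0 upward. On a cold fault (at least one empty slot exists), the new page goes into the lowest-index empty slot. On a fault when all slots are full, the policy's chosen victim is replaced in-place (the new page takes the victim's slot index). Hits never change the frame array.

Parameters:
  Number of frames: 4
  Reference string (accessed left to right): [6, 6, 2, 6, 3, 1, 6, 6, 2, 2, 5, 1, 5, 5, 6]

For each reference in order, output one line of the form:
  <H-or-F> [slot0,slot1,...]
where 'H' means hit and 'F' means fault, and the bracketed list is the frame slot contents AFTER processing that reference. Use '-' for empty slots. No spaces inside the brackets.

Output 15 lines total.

F [6,-,-,-]
H [6,-,-,-]
F [6,2,-,-]
H [6,2,-,-]
F [6,2,3,-]
F [6,2,3,1]
H [6,2,3,1]
H [6,2,3,1]
H [6,2,3,1]
H [6,2,3,1]
F [6,2,5,1]
H [6,2,5,1]
H [6,2,5,1]
H [6,2,5,1]
H [6,2,5,1]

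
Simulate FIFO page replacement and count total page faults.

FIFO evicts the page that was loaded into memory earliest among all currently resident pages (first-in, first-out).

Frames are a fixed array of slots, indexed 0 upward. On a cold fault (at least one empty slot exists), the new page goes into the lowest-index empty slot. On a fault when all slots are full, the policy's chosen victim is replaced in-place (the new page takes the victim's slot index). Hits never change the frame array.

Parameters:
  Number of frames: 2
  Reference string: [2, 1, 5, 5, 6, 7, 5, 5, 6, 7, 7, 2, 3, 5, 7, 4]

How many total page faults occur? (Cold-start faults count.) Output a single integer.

Answer: 13

Derivation:
Step 0: ref 2 → FAULT, frames=[2,-]
Step 1: ref 1 → FAULT, frames=[2,1]
Step 2: ref 5 → FAULT (evict 2), frames=[5,1]
Step 3: ref 5 → HIT, frames=[5,1]
Step 4: ref 6 → FAULT (evict 1), frames=[5,6]
Step 5: ref 7 → FAULT (evict 5), frames=[7,6]
Step 6: ref 5 → FAULT (evict 6), frames=[7,5]
Step 7: ref 5 → HIT, frames=[7,5]
Step 8: ref 6 → FAULT (evict 7), frames=[6,5]
Step 9: ref 7 → FAULT (evict 5), frames=[6,7]
Step 10: ref 7 → HIT, frames=[6,7]
Step 11: ref 2 → FAULT (evict 6), frames=[2,7]
Step 12: ref 3 → FAULT (evict 7), frames=[2,3]
Step 13: ref 5 → FAULT (evict 2), frames=[5,3]
Step 14: ref 7 → FAULT (evict 3), frames=[5,7]
Step 15: ref 4 → FAULT (evict 5), frames=[4,7]
Total faults: 13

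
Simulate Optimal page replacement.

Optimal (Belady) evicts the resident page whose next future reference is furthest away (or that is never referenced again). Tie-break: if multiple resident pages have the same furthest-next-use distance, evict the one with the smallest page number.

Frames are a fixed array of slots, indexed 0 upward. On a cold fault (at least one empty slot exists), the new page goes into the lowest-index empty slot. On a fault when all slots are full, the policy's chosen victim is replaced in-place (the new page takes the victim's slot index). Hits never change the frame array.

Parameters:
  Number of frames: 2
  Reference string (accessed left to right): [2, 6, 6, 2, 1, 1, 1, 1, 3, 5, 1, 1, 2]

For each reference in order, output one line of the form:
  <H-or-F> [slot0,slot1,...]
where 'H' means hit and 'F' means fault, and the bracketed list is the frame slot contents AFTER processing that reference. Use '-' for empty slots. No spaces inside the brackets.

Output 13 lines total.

F [2,-]
F [2,6]
H [2,6]
H [2,6]
F [2,1]
H [2,1]
H [2,1]
H [2,1]
F [3,1]
F [5,1]
H [5,1]
H [5,1]
F [5,2]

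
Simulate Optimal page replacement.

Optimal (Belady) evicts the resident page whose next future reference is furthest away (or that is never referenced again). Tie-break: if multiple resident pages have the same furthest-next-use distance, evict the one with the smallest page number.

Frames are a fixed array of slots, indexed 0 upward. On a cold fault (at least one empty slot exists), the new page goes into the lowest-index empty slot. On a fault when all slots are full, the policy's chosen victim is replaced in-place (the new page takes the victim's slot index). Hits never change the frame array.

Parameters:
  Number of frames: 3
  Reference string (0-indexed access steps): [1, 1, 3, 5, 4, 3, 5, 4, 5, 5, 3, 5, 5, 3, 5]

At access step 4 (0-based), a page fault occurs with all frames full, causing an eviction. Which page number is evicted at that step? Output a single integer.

Answer: 1

Derivation:
Step 0: ref 1 -> FAULT, frames=[1,-,-]
Step 1: ref 1 -> HIT, frames=[1,-,-]
Step 2: ref 3 -> FAULT, frames=[1,3,-]
Step 3: ref 5 -> FAULT, frames=[1,3,5]
Step 4: ref 4 -> FAULT, evict 1, frames=[4,3,5]
At step 4: evicted page 1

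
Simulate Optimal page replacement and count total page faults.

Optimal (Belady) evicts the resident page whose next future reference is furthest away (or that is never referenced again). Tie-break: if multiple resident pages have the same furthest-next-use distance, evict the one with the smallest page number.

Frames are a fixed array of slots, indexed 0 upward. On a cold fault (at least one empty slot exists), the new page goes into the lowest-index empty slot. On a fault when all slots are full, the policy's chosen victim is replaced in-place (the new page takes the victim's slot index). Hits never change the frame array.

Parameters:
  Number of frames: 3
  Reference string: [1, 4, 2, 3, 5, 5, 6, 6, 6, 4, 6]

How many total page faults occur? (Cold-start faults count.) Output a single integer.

Answer: 6

Derivation:
Step 0: ref 1 → FAULT, frames=[1,-,-]
Step 1: ref 4 → FAULT, frames=[1,4,-]
Step 2: ref 2 → FAULT, frames=[1,4,2]
Step 3: ref 3 → FAULT (evict 1), frames=[3,4,2]
Step 4: ref 5 → FAULT (evict 2), frames=[3,4,5]
Step 5: ref 5 → HIT, frames=[3,4,5]
Step 6: ref 6 → FAULT (evict 3), frames=[6,4,5]
Step 7: ref 6 → HIT, frames=[6,4,5]
Step 8: ref 6 → HIT, frames=[6,4,5]
Step 9: ref 4 → HIT, frames=[6,4,5]
Step 10: ref 6 → HIT, frames=[6,4,5]
Total faults: 6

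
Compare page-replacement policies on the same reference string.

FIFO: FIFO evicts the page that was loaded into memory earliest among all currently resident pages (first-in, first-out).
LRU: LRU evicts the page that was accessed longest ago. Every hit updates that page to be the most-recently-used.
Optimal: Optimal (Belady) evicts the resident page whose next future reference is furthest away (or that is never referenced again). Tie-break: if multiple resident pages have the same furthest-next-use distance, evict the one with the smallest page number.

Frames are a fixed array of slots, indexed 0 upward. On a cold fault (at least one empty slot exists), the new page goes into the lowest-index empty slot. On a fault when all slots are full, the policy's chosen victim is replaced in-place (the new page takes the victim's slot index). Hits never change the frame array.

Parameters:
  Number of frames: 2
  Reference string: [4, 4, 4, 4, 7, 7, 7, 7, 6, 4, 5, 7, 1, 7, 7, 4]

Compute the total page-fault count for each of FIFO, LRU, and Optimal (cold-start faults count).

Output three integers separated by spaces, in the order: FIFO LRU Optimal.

Answer: 8 8 7

Derivation:
--- FIFO ---
  step 0: ref 4 -> FAULT, frames=[4,-] (faults so far: 1)
  step 1: ref 4 -> HIT, frames=[4,-] (faults so far: 1)
  step 2: ref 4 -> HIT, frames=[4,-] (faults so far: 1)
  step 3: ref 4 -> HIT, frames=[4,-] (faults so far: 1)
  step 4: ref 7 -> FAULT, frames=[4,7] (faults so far: 2)
  step 5: ref 7 -> HIT, frames=[4,7] (faults so far: 2)
  step 6: ref 7 -> HIT, frames=[4,7] (faults so far: 2)
  step 7: ref 7 -> HIT, frames=[4,7] (faults so far: 2)
  step 8: ref 6 -> FAULT, evict 4, frames=[6,7] (faults so far: 3)
  step 9: ref 4 -> FAULT, evict 7, frames=[6,4] (faults so far: 4)
  step 10: ref 5 -> FAULT, evict 6, frames=[5,4] (faults so far: 5)
  step 11: ref 7 -> FAULT, evict 4, frames=[5,7] (faults so far: 6)
  step 12: ref 1 -> FAULT, evict 5, frames=[1,7] (faults so far: 7)
  step 13: ref 7 -> HIT, frames=[1,7] (faults so far: 7)
  step 14: ref 7 -> HIT, frames=[1,7] (faults so far: 7)
  step 15: ref 4 -> FAULT, evict 7, frames=[1,4] (faults so far: 8)
  FIFO total faults: 8
--- LRU ---
  step 0: ref 4 -> FAULT, frames=[4,-] (faults so far: 1)
  step 1: ref 4 -> HIT, frames=[4,-] (faults so far: 1)
  step 2: ref 4 -> HIT, frames=[4,-] (faults so far: 1)
  step 3: ref 4 -> HIT, frames=[4,-] (faults so far: 1)
  step 4: ref 7 -> FAULT, frames=[4,7] (faults so far: 2)
  step 5: ref 7 -> HIT, frames=[4,7] (faults so far: 2)
  step 6: ref 7 -> HIT, frames=[4,7] (faults so far: 2)
  step 7: ref 7 -> HIT, frames=[4,7] (faults so far: 2)
  step 8: ref 6 -> FAULT, evict 4, frames=[6,7] (faults so far: 3)
  step 9: ref 4 -> FAULT, evict 7, frames=[6,4] (faults so far: 4)
  step 10: ref 5 -> FAULT, evict 6, frames=[5,4] (faults so far: 5)
  step 11: ref 7 -> FAULT, evict 4, frames=[5,7] (faults so far: 6)
  step 12: ref 1 -> FAULT, evict 5, frames=[1,7] (faults so far: 7)
  step 13: ref 7 -> HIT, frames=[1,7] (faults so far: 7)
  step 14: ref 7 -> HIT, frames=[1,7] (faults so far: 7)
  step 15: ref 4 -> FAULT, evict 1, frames=[4,7] (faults so far: 8)
  LRU total faults: 8
--- Optimal ---
  step 0: ref 4 -> FAULT, frames=[4,-] (faults so far: 1)
  step 1: ref 4 -> HIT, frames=[4,-] (faults so far: 1)
  step 2: ref 4 -> HIT, frames=[4,-] (faults so far: 1)
  step 3: ref 4 -> HIT, frames=[4,-] (faults so far: 1)
  step 4: ref 7 -> FAULT, frames=[4,7] (faults so far: 2)
  step 5: ref 7 -> HIT, frames=[4,7] (faults so far: 2)
  step 6: ref 7 -> HIT, frames=[4,7] (faults so far: 2)
  step 7: ref 7 -> HIT, frames=[4,7] (faults so far: 2)
  step 8: ref 6 -> FAULT, evict 7, frames=[4,6] (faults so far: 3)
  step 9: ref 4 -> HIT, frames=[4,6] (faults so far: 3)
  step 10: ref 5 -> FAULT, evict 6, frames=[4,5] (faults so far: 4)
  step 11: ref 7 -> FAULT, evict 5, frames=[4,7] (faults so far: 5)
  step 12: ref 1 -> FAULT, evict 4, frames=[1,7] (faults so far: 6)
  step 13: ref 7 -> HIT, frames=[1,7] (faults so far: 6)
  step 14: ref 7 -> HIT, frames=[1,7] (faults so far: 6)
  step 15: ref 4 -> FAULT, evict 1, frames=[4,7] (faults so far: 7)
  Optimal total faults: 7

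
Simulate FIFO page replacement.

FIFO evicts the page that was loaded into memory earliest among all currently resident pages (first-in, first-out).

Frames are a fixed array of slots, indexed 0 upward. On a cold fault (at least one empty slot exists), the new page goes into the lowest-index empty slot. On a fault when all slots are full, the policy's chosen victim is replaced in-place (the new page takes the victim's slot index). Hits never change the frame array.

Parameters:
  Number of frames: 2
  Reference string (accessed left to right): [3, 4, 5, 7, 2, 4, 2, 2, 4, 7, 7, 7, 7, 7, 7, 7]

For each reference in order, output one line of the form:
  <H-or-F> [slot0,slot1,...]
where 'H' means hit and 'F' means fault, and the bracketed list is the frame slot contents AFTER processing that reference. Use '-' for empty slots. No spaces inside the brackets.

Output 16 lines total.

F [3,-]
F [3,4]
F [5,4]
F [5,7]
F [2,7]
F [2,4]
H [2,4]
H [2,4]
H [2,4]
F [7,4]
H [7,4]
H [7,4]
H [7,4]
H [7,4]
H [7,4]
H [7,4]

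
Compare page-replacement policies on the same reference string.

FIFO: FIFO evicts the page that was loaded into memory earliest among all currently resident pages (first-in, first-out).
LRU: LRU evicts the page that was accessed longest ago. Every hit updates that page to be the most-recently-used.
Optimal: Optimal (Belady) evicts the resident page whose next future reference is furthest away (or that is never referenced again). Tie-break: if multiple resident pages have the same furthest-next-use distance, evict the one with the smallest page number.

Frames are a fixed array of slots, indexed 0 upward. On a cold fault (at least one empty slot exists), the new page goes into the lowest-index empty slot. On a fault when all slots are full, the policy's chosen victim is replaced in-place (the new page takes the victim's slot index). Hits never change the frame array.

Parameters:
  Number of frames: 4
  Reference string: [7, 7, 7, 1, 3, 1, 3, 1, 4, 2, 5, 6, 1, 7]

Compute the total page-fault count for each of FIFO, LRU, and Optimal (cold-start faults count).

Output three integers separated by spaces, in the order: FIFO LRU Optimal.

Answer: 9 9 7

Derivation:
--- FIFO ---
  step 0: ref 7 -> FAULT, frames=[7,-,-,-] (faults so far: 1)
  step 1: ref 7 -> HIT, frames=[7,-,-,-] (faults so far: 1)
  step 2: ref 7 -> HIT, frames=[7,-,-,-] (faults so far: 1)
  step 3: ref 1 -> FAULT, frames=[7,1,-,-] (faults so far: 2)
  step 4: ref 3 -> FAULT, frames=[7,1,3,-] (faults so far: 3)
  step 5: ref 1 -> HIT, frames=[7,1,3,-] (faults so far: 3)
  step 6: ref 3 -> HIT, frames=[7,1,3,-] (faults so far: 3)
  step 7: ref 1 -> HIT, frames=[7,1,3,-] (faults so far: 3)
  step 8: ref 4 -> FAULT, frames=[7,1,3,4] (faults so far: 4)
  step 9: ref 2 -> FAULT, evict 7, frames=[2,1,3,4] (faults so far: 5)
  step 10: ref 5 -> FAULT, evict 1, frames=[2,5,3,4] (faults so far: 6)
  step 11: ref 6 -> FAULT, evict 3, frames=[2,5,6,4] (faults so far: 7)
  step 12: ref 1 -> FAULT, evict 4, frames=[2,5,6,1] (faults so far: 8)
  step 13: ref 7 -> FAULT, evict 2, frames=[7,5,6,1] (faults so far: 9)
  FIFO total faults: 9
--- LRU ---
  step 0: ref 7 -> FAULT, frames=[7,-,-,-] (faults so far: 1)
  step 1: ref 7 -> HIT, frames=[7,-,-,-] (faults so far: 1)
  step 2: ref 7 -> HIT, frames=[7,-,-,-] (faults so far: 1)
  step 3: ref 1 -> FAULT, frames=[7,1,-,-] (faults so far: 2)
  step 4: ref 3 -> FAULT, frames=[7,1,3,-] (faults so far: 3)
  step 5: ref 1 -> HIT, frames=[7,1,3,-] (faults so far: 3)
  step 6: ref 3 -> HIT, frames=[7,1,3,-] (faults so far: 3)
  step 7: ref 1 -> HIT, frames=[7,1,3,-] (faults so far: 3)
  step 8: ref 4 -> FAULT, frames=[7,1,3,4] (faults so far: 4)
  step 9: ref 2 -> FAULT, evict 7, frames=[2,1,3,4] (faults so far: 5)
  step 10: ref 5 -> FAULT, evict 3, frames=[2,1,5,4] (faults so far: 6)
  step 11: ref 6 -> FAULT, evict 1, frames=[2,6,5,4] (faults so far: 7)
  step 12: ref 1 -> FAULT, evict 4, frames=[2,6,5,1] (faults so far: 8)
  step 13: ref 7 -> FAULT, evict 2, frames=[7,6,5,1] (faults so far: 9)
  LRU total faults: 9
--- Optimal ---
  step 0: ref 7 -> FAULT, frames=[7,-,-,-] (faults so far: 1)
  step 1: ref 7 -> HIT, frames=[7,-,-,-] (faults so far: 1)
  step 2: ref 7 -> HIT, frames=[7,-,-,-] (faults so far: 1)
  step 3: ref 1 -> FAULT, frames=[7,1,-,-] (faults so far: 2)
  step 4: ref 3 -> FAULT, frames=[7,1,3,-] (faults so far: 3)
  step 5: ref 1 -> HIT, frames=[7,1,3,-] (faults so far: 3)
  step 6: ref 3 -> HIT, frames=[7,1,3,-] (faults so far: 3)
  step 7: ref 1 -> HIT, frames=[7,1,3,-] (faults so far: 3)
  step 8: ref 4 -> FAULT, frames=[7,1,3,4] (faults so far: 4)
  step 9: ref 2 -> FAULT, evict 3, frames=[7,1,2,4] (faults so far: 5)
  step 10: ref 5 -> FAULT, evict 2, frames=[7,1,5,4] (faults so far: 6)
  step 11: ref 6 -> FAULT, evict 4, frames=[7,1,5,6] (faults so far: 7)
  step 12: ref 1 -> HIT, frames=[7,1,5,6] (faults so far: 7)
  step 13: ref 7 -> HIT, frames=[7,1,5,6] (faults so far: 7)
  Optimal total faults: 7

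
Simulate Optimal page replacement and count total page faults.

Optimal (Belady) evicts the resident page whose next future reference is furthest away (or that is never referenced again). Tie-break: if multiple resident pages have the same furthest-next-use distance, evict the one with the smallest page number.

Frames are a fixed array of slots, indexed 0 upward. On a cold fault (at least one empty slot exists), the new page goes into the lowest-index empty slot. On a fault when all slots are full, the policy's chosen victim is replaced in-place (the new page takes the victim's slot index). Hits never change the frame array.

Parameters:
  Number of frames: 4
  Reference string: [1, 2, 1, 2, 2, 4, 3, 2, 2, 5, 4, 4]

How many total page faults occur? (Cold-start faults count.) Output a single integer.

Answer: 5

Derivation:
Step 0: ref 1 → FAULT, frames=[1,-,-,-]
Step 1: ref 2 → FAULT, frames=[1,2,-,-]
Step 2: ref 1 → HIT, frames=[1,2,-,-]
Step 3: ref 2 → HIT, frames=[1,2,-,-]
Step 4: ref 2 → HIT, frames=[1,2,-,-]
Step 5: ref 4 → FAULT, frames=[1,2,4,-]
Step 6: ref 3 → FAULT, frames=[1,2,4,3]
Step 7: ref 2 → HIT, frames=[1,2,4,3]
Step 8: ref 2 → HIT, frames=[1,2,4,3]
Step 9: ref 5 → FAULT (evict 1), frames=[5,2,4,3]
Step 10: ref 4 → HIT, frames=[5,2,4,3]
Step 11: ref 4 → HIT, frames=[5,2,4,3]
Total faults: 5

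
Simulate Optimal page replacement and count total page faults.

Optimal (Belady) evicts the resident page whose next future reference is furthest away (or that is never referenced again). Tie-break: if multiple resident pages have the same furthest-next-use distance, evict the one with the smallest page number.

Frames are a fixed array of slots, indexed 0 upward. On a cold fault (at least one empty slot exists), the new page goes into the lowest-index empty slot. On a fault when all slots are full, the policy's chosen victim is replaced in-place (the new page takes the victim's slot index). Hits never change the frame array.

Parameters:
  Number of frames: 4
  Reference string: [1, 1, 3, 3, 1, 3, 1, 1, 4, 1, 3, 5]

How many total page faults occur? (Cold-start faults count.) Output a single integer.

Answer: 4

Derivation:
Step 0: ref 1 → FAULT, frames=[1,-,-,-]
Step 1: ref 1 → HIT, frames=[1,-,-,-]
Step 2: ref 3 → FAULT, frames=[1,3,-,-]
Step 3: ref 3 → HIT, frames=[1,3,-,-]
Step 4: ref 1 → HIT, frames=[1,3,-,-]
Step 5: ref 3 → HIT, frames=[1,3,-,-]
Step 6: ref 1 → HIT, frames=[1,3,-,-]
Step 7: ref 1 → HIT, frames=[1,3,-,-]
Step 8: ref 4 → FAULT, frames=[1,3,4,-]
Step 9: ref 1 → HIT, frames=[1,3,4,-]
Step 10: ref 3 → HIT, frames=[1,3,4,-]
Step 11: ref 5 → FAULT, frames=[1,3,4,5]
Total faults: 4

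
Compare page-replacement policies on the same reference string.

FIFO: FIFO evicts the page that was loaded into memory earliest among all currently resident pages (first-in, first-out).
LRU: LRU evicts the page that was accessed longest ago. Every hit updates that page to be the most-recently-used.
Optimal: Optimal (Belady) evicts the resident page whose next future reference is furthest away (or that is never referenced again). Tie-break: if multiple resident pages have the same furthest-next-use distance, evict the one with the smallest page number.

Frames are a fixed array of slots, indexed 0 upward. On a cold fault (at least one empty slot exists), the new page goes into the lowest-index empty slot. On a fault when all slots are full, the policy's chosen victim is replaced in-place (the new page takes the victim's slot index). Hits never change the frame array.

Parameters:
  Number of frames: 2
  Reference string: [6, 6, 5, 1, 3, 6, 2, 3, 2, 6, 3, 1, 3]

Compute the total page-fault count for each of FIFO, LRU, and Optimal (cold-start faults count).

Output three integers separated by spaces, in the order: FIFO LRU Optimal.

--- FIFO ---
  step 0: ref 6 -> FAULT, frames=[6,-] (faults so far: 1)
  step 1: ref 6 -> HIT, frames=[6,-] (faults so far: 1)
  step 2: ref 5 -> FAULT, frames=[6,5] (faults so far: 2)
  step 3: ref 1 -> FAULT, evict 6, frames=[1,5] (faults so far: 3)
  step 4: ref 3 -> FAULT, evict 5, frames=[1,3] (faults so far: 4)
  step 5: ref 6 -> FAULT, evict 1, frames=[6,3] (faults so far: 5)
  step 6: ref 2 -> FAULT, evict 3, frames=[6,2] (faults so far: 6)
  step 7: ref 3 -> FAULT, evict 6, frames=[3,2] (faults so far: 7)
  step 8: ref 2 -> HIT, frames=[3,2] (faults so far: 7)
  step 9: ref 6 -> FAULT, evict 2, frames=[3,6] (faults so far: 8)
  step 10: ref 3 -> HIT, frames=[3,6] (faults so far: 8)
  step 11: ref 1 -> FAULT, evict 3, frames=[1,6] (faults so far: 9)
  step 12: ref 3 -> FAULT, evict 6, frames=[1,3] (faults so far: 10)
  FIFO total faults: 10
--- LRU ---
  step 0: ref 6 -> FAULT, frames=[6,-] (faults so far: 1)
  step 1: ref 6 -> HIT, frames=[6,-] (faults so far: 1)
  step 2: ref 5 -> FAULT, frames=[6,5] (faults so far: 2)
  step 3: ref 1 -> FAULT, evict 6, frames=[1,5] (faults so far: 3)
  step 4: ref 3 -> FAULT, evict 5, frames=[1,3] (faults so far: 4)
  step 5: ref 6 -> FAULT, evict 1, frames=[6,3] (faults so far: 5)
  step 6: ref 2 -> FAULT, evict 3, frames=[6,2] (faults so far: 6)
  step 7: ref 3 -> FAULT, evict 6, frames=[3,2] (faults so far: 7)
  step 8: ref 2 -> HIT, frames=[3,2] (faults so far: 7)
  step 9: ref 6 -> FAULT, evict 3, frames=[6,2] (faults so far: 8)
  step 10: ref 3 -> FAULT, evict 2, frames=[6,3] (faults so far: 9)
  step 11: ref 1 -> FAULT, evict 6, frames=[1,3] (faults so far: 10)
  step 12: ref 3 -> HIT, frames=[1,3] (faults so far: 10)
  LRU total faults: 10
--- Optimal ---
  step 0: ref 6 -> FAULT, frames=[6,-] (faults so far: 1)
  step 1: ref 6 -> HIT, frames=[6,-] (faults so far: 1)
  step 2: ref 5 -> FAULT, frames=[6,5] (faults so far: 2)
  step 3: ref 1 -> FAULT, evict 5, frames=[6,1] (faults so far: 3)
  step 4: ref 3 -> FAULT, evict 1, frames=[6,3] (faults so far: 4)
  step 5: ref 6 -> HIT, frames=[6,3] (faults so far: 4)
  step 6: ref 2 -> FAULT, evict 6, frames=[2,3] (faults so far: 5)
  step 7: ref 3 -> HIT, frames=[2,3] (faults so far: 5)
  step 8: ref 2 -> HIT, frames=[2,3] (faults so far: 5)
  step 9: ref 6 -> FAULT, evict 2, frames=[6,3] (faults so far: 6)
  step 10: ref 3 -> HIT, frames=[6,3] (faults so far: 6)
  step 11: ref 1 -> FAULT, evict 6, frames=[1,3] (faults so far: 7)
  step 12: ref 3 -> HIT, frames=[1,3] (faults so far: 7)
  Optimal total faults: 7

Answer: 10 10 7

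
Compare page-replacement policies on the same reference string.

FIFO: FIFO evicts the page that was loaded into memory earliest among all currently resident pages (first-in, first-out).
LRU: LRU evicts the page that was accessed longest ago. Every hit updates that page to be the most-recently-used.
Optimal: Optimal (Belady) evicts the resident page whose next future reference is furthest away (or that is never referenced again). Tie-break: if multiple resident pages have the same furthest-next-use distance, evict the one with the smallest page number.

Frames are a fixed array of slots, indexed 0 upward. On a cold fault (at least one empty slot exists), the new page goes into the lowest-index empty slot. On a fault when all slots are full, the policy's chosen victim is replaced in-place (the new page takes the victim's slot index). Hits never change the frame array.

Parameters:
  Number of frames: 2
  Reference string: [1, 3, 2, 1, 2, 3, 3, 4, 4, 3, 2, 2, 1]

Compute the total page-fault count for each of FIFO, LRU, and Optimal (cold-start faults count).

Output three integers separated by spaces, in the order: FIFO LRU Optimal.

Answer: 8 8 7

Derivation:
--- FIFO ---
  step 0: ref 1 -> FAULT, frames=[1,-] (faults so far: 1)
  step 1: ref 3 -> FAULT, frames=[1,3] (faults so far: 2)
  step 2: ref 2 -> FAULT, evict 1, frames=[2,3] (faults so far: 3)
  step 3: ref 1 -> FAULT, evict 3, frames=[2,1] (faults so far: 4)
  step 4: ref 2 -> HIT, frames=[2,1] (faults so far: 4)
  step 5: ref 3 -> FAULT, evict 2, frames=[3,1] (faults so far: 5)
  step 6: ref 3 -> HIT, frames=[3,1] (faults so far: 5)
  step 7: ref 4 -> FAULT, evict 1, frames=[3,4] (faults so far: 6)
  step 8: ref 4 -> HIT, frames=[3,4] (faults so far: 6)
  step 9: ref 3 -> HIT, frames=[3,4] (faults so far: 6)
  step 10: ref 2 -> FAULT, evict 3, frames=[2,4] (faults so far: 7)
  step 11: ref 2 -> HIT, frames=[2,4] (faults so far: 7)
  step 12: ref 1 -> FAULT, evict 4, frames=[2,1] (faults so far: 8)
  FIFO total faults: 8
--- LRU ---
  step 0: ref 1 -> FAULT, frames=[1,-] (faults so far: 1)
  step 1: ref 3 -> FAULT, frames=[1,3] (faults so far: 2)
  step 2: ref 2 -> FAULT, evict 1, frames=[2,3] (faults so far: 3)
  step 3: ref 1 -> FAULT, evict 3, frames=[2,1] (faults so far: 4)
  step 4: ref 2 -> HIT, frames=[2,1] (faults so far: 4)
  step 5: ref 3 -> FAULT, evict 1, frames=[2,3] (faults so far: 5)
  step 6: ref 3 -> HIT, frames=[2,3] (faults so far: 5)
  step 7: ref 4 -> FAULT, evict 2, frames=[4,3] (faults so far: 6)
  step 8: ref 4 -> HIT, frames=[4,3] (faults so far: 6)
  step 9: ref 3 -> HIT, frames=[4,3] (faults so far: 6)
  step 10: ref 2 -> FAULT, evict 4, frames=[2,3] (faults so far: 7)
  step 11: ref 2 -> HIT, frames=[2,3] (faults so far: 7)
  step 12: ref 1 -> FAULT, evict 3, frames=[2,1] (faults so far: 8)
  LRU total faults: 8
--- Optimal ---
  step 0: ref 1 -> FAULT, frames=[1,-] (faults so far: 1)
  step 1: ref 3 -> FAULT, frames=[1,3] (faults so far: 2)
  step 2: ref 2 -> FAULT, evict 3, frames=[1,2] (faults so far: 3)
  step 3: ref 1 -> HIT, frames=[1,2] (faults so far: 3)
  step 4: ref 2 -> HIT, frames=[1,2] (faults so far: 3)
  step 5: ref 3 -> FAULT, evict 1, frames=[3,2] (faults so far: 4)
  step 6: ref 3 -> HIT, frames=[3,2] (faults so far: 4)
  step 7: ref 4 -> FAULT, evict 2, frames=[3,4] (faults so far: 5)
  step 8: ref 4 -> HIT, frames=[3,4] (faults so far: 5)
  step 9: ref 3 -> HIT, frames=[3,4] (faults so far: 5)
  step 10: ref 2 -> FAULT, evict 3, frames=[2,4] (faults so far: 6)
  step 11: ref 2 -> HIT, frames=[2,4] (faults so far: 6)
  step 12: ref 1 -> FAULT, evict 2, frames=[1,4] (faults so far: 7)
  Optimal total faults: 7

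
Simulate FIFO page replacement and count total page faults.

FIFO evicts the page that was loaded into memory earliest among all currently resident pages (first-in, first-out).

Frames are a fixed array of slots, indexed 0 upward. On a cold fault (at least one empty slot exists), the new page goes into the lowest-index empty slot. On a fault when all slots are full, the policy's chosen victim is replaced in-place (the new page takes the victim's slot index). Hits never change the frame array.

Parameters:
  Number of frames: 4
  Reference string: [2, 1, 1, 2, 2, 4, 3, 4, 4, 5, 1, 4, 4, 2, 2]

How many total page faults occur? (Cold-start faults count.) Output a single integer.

Answer: 6

Derivation:
Step 0: ref 2 → FAULT, frames=[2,-,-,-]
Step 1: ref 1 → FAULT, frames=[2,1,-,-]
Step 2: ref 1 → HIT, frames=[2,1,-,-]
Step 3: ref 2 → HIT, frames=[2,1,-,-]
Step 4: ref 2 → HIT, frames=[2,1,-,-]
Step 5: ref 4 → FAULT, frames=[2,1,4,-]
Step 6: ref 3 → FAULT, frames=[2,1,4,3]
Step 7: ref 4 → HIT, frames=[2,1,4,3]
Step 8: ref 4 → HIT, frames=[2,1,4,3]
Step 9: ref 5 → FAULT (evict 2), frames=[5,1,4,3]
Step 10: ref 1 → HIT, frames=[5,1,4,3]
Step 11: ref 4 → HIT, frames=[5,1,4,3]
Step 12: ref 4 → HIT, frames=[5,1,4,3]
Step 13: ref 2 → FAULT (evict 1), frames=[5,2,4,3]
Step 14: ref 2 → HIT, frames=[5,2,4,3]
Total faults: 6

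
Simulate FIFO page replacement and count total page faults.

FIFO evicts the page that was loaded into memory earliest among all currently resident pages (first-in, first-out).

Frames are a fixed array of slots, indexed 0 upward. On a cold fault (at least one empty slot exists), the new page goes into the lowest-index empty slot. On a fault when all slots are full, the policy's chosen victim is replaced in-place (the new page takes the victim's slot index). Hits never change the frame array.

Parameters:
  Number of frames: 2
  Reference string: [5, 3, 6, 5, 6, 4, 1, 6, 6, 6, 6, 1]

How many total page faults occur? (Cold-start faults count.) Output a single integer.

Step 0: ref 5 → FAULT, frames=[5,-]
Step 1: ref 3 → FAULT, frames=[5,3]
Step 2: ref 6 → FAULT (evict 5), frames=[6,3]
Step 3: ref 5 → FAULT (evict 3), frames=[6,5]
Step 4: ref 6 → HIT, frames=[6,5]
Step 5: ref 4 → FAULT (evict 6), frames=[4,5]
Step 6: ref 1 → FAULT (evict 5), frames=[4,1]
Step 7: ref 6 → FAULT (evict 4), frames=[6,1]
Step 8: ref 6 → HIT, frames=[6,1]
Step 9: ref 6 → HIT, frames=[6,1]
Step 10: ref 6 → HIT, frames=[6,1]
Step 11: ref 1 → HIT, frames=[6,1]
Total faults: 7

Answer: 7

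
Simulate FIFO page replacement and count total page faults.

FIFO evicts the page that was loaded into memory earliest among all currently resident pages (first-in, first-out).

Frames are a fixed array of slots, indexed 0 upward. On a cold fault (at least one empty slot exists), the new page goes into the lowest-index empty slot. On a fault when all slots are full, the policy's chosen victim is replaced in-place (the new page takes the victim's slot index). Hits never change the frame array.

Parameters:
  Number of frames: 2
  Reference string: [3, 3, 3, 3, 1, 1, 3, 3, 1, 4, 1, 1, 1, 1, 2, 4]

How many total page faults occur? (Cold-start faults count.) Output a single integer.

Step 0: ref 3 → FAULT, frames=[3,-]
Step 1: ref 3 → HIT, frames=[3,-]
Step 2: ref 3 → HIT, frames=[3,-]
Step 3: ref 3 → HIT, frames=[3,-]
Step 4: ref 1 → FAULT, frames=[3,1]
Step 5: ref 1 → HIT, frames=[3,1]
Step 6: ref 3 → HIT, frames=[3,1]
Step 7: ref 3 → HIT, frames=[3,1]
Step 8: ref 1 → HIT, frames=[3,1]
Step 9: ref 4 → FAULT (evict 3), frames=[4,1]
Step 10: ref 1 → HIT, frames=[4,1]
Step 11: ref 1 → HIT, frames=[4,1]
Step 12: ref 1 → HIT, frames=[4,1]
Step 13: ref 1 → HIT, frames=[4,1]
Step 14: ref 2 → FAULT (evict 1), frames=[4,2]
Step 15: ref 4 → HIT, frames=[4,2]
Total faults: 4

Answer: 4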